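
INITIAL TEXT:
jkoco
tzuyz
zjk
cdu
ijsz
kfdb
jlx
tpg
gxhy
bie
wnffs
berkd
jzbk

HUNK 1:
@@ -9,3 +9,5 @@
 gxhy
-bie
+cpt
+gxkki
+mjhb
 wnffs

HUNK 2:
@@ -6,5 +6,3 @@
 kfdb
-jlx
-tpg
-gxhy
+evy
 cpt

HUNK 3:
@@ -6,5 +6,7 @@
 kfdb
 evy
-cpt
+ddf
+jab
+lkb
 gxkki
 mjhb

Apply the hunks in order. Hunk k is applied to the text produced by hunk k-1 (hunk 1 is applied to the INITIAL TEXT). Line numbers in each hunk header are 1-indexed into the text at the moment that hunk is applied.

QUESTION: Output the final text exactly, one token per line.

Hunk 1: at line 9 remove [bie] add [cpt,gxkki,mjhb] -> 15 lines: jkoco tzuyz zjk cdu ijsz kfdb jlx tpg gxhy cpt gxkki mjhb wnffs berkd jzbk
Hunk 2: at line 6 remove [jlx,tpg,gxhy] add [evy] -> 13 lines: jkoco tzuyz zjk cdu ijsz kfdb evy cpt gxkki mjhb wnffs berkd jzbk
Hunk 3: at line 6 remove [cpt] add [ddf,jab,lkb] -> 15 lines: jkoco tzuyz zjk cdu ijsz kfdb evy ddf jab lkb gxkki mjhb wnffs berkd jzbk

Answer: jkoco
tzuyz
zjk
cdu
ijsz
kfdb
evy
ddf
jab
lkb
gxkki
mjhb
wnffs
berkd
jzbk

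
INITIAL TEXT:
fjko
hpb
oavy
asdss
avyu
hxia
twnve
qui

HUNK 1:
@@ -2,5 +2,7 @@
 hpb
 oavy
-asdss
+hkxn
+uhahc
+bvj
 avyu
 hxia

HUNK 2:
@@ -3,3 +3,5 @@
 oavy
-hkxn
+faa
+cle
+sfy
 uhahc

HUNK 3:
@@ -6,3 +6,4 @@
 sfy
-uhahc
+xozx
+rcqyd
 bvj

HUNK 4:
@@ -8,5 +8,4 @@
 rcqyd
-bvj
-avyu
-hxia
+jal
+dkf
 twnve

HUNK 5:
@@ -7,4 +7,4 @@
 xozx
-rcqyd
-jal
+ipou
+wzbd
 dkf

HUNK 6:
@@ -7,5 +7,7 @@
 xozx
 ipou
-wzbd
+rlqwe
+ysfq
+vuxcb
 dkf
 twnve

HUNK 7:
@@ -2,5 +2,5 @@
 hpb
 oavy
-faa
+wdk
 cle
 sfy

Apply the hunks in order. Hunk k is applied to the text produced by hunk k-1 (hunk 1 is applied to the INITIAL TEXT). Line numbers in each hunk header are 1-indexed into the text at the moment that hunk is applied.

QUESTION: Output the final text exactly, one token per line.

Hunk 1: at line 2 remove [asdss] add [hkxn,uhahc,bvj] -> 10 lines: fjko hpb oavy hkxn uhahc bvj avyu hxia twnve qui
Hunk 2: at line 3 remove [hkxn] add [faa,cle,sfy] -> 12 lines: fjko hpb oavy faa cle sfy uhahc bvj avyu hxia twnve qui
Hunk 3: at line 6 remove [uhahc] add [xozx,rcqyd] -> 13 lines: fjko hpb oavy faa cle sfy xozx rcqyd bvj avyu hxia twnve qui
Hunk 4: at line 8 remove [bvj,avyu,hxia] add [jal,dkf] -> 12 lines: fjko hpb oavy faa cle sfy xozx rcqyd jal dkf twnve qui
Hunk 5: at line 7 remove [rcqyd,jal] add [ipou,wzbd] -> 12 lines: fjko hpb oavy faa cle sfy xozx ipou wzbd dkf twnve qui
Hunk 6: at line 7 remove [wzbd] add [rlqwe,ysfq,vuxcb] -> 14 lines: fjko hpb oavy faa cle sfy xozx ipou rlqwe ysfq vuxcb dkf twnve qui
Hunk 7: at line 2 remove [faa] add [wdk] -> 14 lines: fjko hpb oavy wdk cle sfy xozx ipou rlqwe ysfq vuxcb dkf twnve qui

Answer: fjko
hpb
oavy
wdk
cle
sfy
xozx
ipou
rlqwe
ysfq
vuxcb
dkf
twnve
qui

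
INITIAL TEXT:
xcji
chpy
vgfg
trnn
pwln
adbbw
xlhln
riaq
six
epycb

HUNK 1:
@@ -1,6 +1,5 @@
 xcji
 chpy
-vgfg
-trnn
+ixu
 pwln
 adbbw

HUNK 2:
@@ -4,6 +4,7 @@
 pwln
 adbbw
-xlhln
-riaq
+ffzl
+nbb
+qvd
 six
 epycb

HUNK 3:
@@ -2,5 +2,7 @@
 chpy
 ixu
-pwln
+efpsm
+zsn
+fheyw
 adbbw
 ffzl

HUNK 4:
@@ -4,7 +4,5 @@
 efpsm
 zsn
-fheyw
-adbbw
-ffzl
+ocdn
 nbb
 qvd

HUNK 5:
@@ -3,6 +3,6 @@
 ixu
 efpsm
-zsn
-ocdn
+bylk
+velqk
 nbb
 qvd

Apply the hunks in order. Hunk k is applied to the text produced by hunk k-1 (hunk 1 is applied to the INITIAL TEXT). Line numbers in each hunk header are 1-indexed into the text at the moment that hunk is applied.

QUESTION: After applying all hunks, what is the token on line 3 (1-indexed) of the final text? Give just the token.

Hunk 1: at line 1 remove [vgfg,trnn] add [ixu] -> 9 lines: xcji chpy ixu pwln adbbw xlhln riaq six epycb
Hunk 2: at line 4 remove [xlhln,riaq] add [ffzl,nbb,qvd] -> 10 lines: xcji chpy ixu pwln adbbw ffzl nbb qvd six epycb
Hunk 3: at line 2 remove [pwln] add [efpsm,zsn,fheyw] -> 12 lines: xcji chpy ixu efpsm zsn fheyw adbbw ffzl nbb qvd six epycb
Hunk 4: at line 4 remove [fheyw,adbbw,ffzl] add [ocdn] -> 10 lines: xcji chpy ixu efpsm zsn ocdn nbb qvd six epycb
Hunk 5: at line 3 remove [zsn,ocdn] add [bylk,velqk] -> 10 lines: xcji chpy ixu efpsm bylk velqk nbb qvd six epycb
Final line 3: ixu

Answer: ixu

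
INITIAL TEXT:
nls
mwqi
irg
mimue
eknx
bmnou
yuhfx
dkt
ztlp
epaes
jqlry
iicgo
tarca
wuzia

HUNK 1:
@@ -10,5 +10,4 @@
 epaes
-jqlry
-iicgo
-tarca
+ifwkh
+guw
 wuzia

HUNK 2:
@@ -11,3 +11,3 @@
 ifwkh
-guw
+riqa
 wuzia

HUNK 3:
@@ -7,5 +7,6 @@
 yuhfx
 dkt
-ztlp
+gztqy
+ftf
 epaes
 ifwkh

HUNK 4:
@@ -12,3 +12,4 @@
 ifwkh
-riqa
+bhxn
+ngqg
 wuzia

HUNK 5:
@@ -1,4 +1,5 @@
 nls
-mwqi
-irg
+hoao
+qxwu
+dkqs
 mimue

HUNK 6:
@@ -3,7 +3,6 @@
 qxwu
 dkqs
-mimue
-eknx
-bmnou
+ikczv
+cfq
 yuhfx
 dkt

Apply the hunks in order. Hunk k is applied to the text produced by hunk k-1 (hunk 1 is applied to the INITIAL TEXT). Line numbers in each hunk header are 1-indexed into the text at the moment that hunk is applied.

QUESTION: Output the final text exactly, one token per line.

Answer: nls
hoao
qxwu
dkqs
ikczv
cfq
yuhfx
dkt
gztqy
ftf
epaes
ifwkh
bhxn
ngqg
wuzia

Derivation:
Hunk 1: at line 10 remove [jqlry,iicgo,tarca] add [ifwkh,guw] -> 13 lines: nls mwqi irg mimue eknx bmnou yuhfx dkt ztlp epaes ifwkh guw wuzia
Hunk 2: at line 11 remove [guw] add [riqa] -> 13 lines: nls mwqi irg mimue eknx bmnou yuhfx dkt ztlp epaes ifwkh riqa wuzia
Hunk 3: at line 7 remove [ztlp] add [gztqy,ftf] -> 14 lines: nls mwqi irg mimue eknx bmnou yuhfx dkt gztqy ftf epaes ifwkh riqa wuzia
Hunk 4: at line 12 remove [riqa] add [bhxn,ngqg] -> 15 lines: nls mwqi irg mimue eknx bmnou yuhfx dkt gztqy ftf epaes ifwkh bhxn ngqg wuzia
Hunk 5: at line 1 remove [mwqi,irg] add [hoao,qxwu,dkqs] -> 16 lines: nls hoao qxwu dkqs mimue eknx bmnou yuhfx dkt gztqy ftf epaes ifwkh bhxn ngqg wuzia
Hunk 6: at line 3 remove [mimue,eknx,bmnou] add [ikczv,cfq] -> 15 lines: nls hoao qxwu dkqs ikczv cfq yuhfx dkt gztqy ftf epaes ifwkh bhxn ngqg wuzia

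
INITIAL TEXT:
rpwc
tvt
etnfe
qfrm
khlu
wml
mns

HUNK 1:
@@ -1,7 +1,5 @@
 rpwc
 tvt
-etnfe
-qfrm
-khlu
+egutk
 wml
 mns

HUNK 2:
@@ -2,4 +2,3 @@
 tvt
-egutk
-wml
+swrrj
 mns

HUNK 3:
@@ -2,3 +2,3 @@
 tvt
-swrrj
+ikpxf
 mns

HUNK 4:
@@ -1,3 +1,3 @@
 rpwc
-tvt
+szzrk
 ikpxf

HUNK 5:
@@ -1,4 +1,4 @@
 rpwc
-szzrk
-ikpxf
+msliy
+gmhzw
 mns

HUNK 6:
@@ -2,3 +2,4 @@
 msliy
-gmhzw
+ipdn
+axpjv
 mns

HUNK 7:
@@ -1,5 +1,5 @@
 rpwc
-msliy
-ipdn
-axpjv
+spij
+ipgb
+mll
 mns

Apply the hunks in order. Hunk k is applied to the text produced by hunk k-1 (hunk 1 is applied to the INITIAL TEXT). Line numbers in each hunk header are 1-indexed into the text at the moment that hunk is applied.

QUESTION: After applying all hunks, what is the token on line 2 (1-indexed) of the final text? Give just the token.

Answer: spij

Derivation:
Hunk 1: at line 1 remove [etnfe,qfrm,khlu] add [egutk] -> 5 lines: rpwc tvt egutk wml mns
Hunk 2: at line 2 remove [egutk,wml] add [swrrj] -> 4 lines: rpwc tvt swrrj mns
Hunk 3: at line 2 remove [swrrj] add [ikpxf] -> 4 lines: rpwc tvt ikpxf mns
Hunk 4: at line 1 remove [tvt] add [szzrk] -> 4 lines: rpwc szzrk ikpxf mns
Hunk 5: at line 1 remove [szzrk,ikpxf] add [msliy,gmhzw] -> 4 lines: rpwc msliy gmhzw mns
Hunk 6: at line 2 remove [gmhzw] add [ipdn,axpjv] -> 5 lines: rpwc msliy ipdn axpjv mns
Hunk 7: at line 1 remove [msliy,ipdn,axpjv] add [spij,ipgb,mll] -> 5 lines: rpwc spij ipgb mll mns
Final line 2: spij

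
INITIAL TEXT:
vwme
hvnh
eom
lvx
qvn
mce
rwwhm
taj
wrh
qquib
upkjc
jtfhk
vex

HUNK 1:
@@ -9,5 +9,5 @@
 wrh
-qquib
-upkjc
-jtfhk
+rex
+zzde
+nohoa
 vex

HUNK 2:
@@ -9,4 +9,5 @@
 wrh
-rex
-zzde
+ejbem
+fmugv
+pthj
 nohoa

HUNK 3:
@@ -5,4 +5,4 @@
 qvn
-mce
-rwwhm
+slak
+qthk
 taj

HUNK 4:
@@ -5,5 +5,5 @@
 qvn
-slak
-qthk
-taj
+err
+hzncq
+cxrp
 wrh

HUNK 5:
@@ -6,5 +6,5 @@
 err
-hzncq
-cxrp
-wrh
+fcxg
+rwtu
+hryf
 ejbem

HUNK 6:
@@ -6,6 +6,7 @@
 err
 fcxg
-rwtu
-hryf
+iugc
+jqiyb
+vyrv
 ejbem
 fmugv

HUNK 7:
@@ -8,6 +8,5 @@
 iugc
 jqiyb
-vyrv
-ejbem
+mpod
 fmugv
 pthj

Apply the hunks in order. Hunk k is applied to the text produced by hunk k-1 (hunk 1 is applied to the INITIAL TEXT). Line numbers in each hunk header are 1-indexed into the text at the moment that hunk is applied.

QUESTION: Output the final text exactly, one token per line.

Hunk 1: at line 9 remove [qquib,upkjc,jtfhk] add [rex,zzde,nohoa] -> 13 lines: vwme hvnh eom lvx qvn mce rwwhm taj wrh rex zzde nohoa vex
Hunk 2: at line 9 remove [rex,zzde] add [ejbem,fmugv,pthj] -> 14 lines: vwme hvnh eom lvx qvn mce rwwhm taj wrh ejbem fmugv pthj nohoa vex
Hunk 3: at line 5 remove [mce,rwwhm] add [slak,qthk] -> 14 lines: vwme hvnh eom lvx qvn slak qthk taj wrh ejbem fmugv pthj nohoa vex
Hunk 4: at line 5 remove [slak,qthk,taj] add [err,hzncq,cxrp] -> 14 lines: vwme hvnh eom lvx qvn err hzncq cxrp wrh ejbem fmugv pthj nohoa vex
Hunk 5: at line 6 remove [hzncq,cxrp,wrh] add [fcxg,rwtu,hryf] -> 14 lines: vwme hvnh eom lvx qvn err fcxg rwtu hryf ejbem fmugv pthj nohoa vex
Hunk 6: at line 6 remove [rwtu,hryf] add [iugc,jqiyb,vyrv] -> 15 lines: vwme hvnh eom lvx qvn err fcxg iugc jqiyb vyrv ejbem fmugv pthj nohoa vex
Hunk 7: at line 8 remove [vyrv,ejbem] add [mpod] -> 14 lines: vwme hvnh eom lvx qvn err fcxg iugc jqiyb mpod fmugv pthj nohoa vex

Answer: vwme
hvnh
eom
lvx
qvn
err
fcxg
iugc
jqiyb
mpod
fmugv
pthj
nohoa
vex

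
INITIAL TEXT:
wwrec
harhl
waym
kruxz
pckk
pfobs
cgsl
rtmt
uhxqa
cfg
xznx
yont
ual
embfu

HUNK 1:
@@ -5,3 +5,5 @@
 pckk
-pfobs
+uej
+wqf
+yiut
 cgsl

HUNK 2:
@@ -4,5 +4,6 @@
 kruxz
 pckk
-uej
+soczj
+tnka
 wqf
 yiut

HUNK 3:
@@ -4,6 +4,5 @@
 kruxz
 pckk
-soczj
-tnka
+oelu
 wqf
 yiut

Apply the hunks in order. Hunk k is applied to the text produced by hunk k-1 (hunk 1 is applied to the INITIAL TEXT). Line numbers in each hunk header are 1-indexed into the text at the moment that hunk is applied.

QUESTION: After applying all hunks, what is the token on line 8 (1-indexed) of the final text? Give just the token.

Answer: yiut

Derivation:
Hunk 1: at line 5 remove [pfobs] add [uej,wqf,yiut] -> 16 lines: wwrec harhl waym kruxz pckk uej wqf yiut cgsl rtmt uhxqa cfg xznx yont ual embfu
Hunk 2: at line 4 remove [uej] add [soczj,tnka] -> 17 lines: wwrec harhl waym kruxz pckk soczj tnka wqf yiut cgsl rtmt uhxqa cfg xznx yont ual embfu
Hunk 3: at line 4 remove [soczj,tnka] add [oelu] -> 16 lines: wwrec harhl waym kruxz pckk oelu wqf yiut cgsl rtmt uhxqa cfg xznx yont ual embfu
Final line 8: yiut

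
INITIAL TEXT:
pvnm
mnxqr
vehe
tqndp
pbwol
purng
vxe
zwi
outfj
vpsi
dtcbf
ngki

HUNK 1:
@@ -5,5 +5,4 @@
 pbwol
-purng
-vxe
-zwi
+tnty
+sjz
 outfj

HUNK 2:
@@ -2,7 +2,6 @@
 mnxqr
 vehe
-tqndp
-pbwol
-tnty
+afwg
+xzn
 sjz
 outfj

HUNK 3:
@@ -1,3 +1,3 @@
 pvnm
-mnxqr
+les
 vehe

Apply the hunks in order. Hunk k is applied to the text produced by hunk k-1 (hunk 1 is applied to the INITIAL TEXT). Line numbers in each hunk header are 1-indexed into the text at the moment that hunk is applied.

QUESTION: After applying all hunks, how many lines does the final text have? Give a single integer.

Answer: 10

Derivation:
Hunk 1: at line 5 remove [purng,vxe,zwi] add [tnty,sjz] -> 11 lines: pvnm mnxqr vehe tqndp pbwol tnty sjz outfj vpsi dtcbf ngki
Hunk 2: at line 2 remove [tqndp,pbwol,tnty] add [afwg,xzn] -> 10 lines: pvnm mnxqr vehe afwg xzn sjz outfj vpsi dtcbf ngki
Hunk 3: at line 1 remove [mnxqr] add [les] -> 10 lines: pvnm les vehe afwg xzn sjz outfj vpsi dtcbf ngki
Final line count: 10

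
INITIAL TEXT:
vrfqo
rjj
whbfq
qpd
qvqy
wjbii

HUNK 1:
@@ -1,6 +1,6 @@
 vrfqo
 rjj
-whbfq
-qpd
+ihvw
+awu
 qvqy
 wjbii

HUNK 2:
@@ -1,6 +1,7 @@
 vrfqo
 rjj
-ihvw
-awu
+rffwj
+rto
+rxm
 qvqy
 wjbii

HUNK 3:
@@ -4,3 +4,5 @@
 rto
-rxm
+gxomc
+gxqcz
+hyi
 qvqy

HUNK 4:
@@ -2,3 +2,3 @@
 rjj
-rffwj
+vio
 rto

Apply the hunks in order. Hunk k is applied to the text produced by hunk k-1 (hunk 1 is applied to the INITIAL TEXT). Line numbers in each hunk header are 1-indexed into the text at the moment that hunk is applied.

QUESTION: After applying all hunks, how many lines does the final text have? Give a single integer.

Answer: 9

Derivation:
Hunk 1: at line 1 remove [whbfq,qpd] add [ihvw,awu] -> 6 lines: vrfqo rjj ihvw awu qvqy wjbii
Hunk 2: at line 1 remove [ihvw,awu] add [rffwj,rto,rxm] -> 7 lines: vrfqo rjj rffwj rto rxm qvqy wjbii
Hunk 3: at line 4 remove [rxm] add [gxomc,gxqcz,hyi] -> 9 lines: vrfqo rjj rffwj rto gxomc gxqcz hyi qvqy wjbii
Hunk 4: at line 2 remove [rffwj] add [vio] -> 9 lines: vrfqo rjj vio rto gxomc gxqcz hyi qvqy wjbii
Final line count: 9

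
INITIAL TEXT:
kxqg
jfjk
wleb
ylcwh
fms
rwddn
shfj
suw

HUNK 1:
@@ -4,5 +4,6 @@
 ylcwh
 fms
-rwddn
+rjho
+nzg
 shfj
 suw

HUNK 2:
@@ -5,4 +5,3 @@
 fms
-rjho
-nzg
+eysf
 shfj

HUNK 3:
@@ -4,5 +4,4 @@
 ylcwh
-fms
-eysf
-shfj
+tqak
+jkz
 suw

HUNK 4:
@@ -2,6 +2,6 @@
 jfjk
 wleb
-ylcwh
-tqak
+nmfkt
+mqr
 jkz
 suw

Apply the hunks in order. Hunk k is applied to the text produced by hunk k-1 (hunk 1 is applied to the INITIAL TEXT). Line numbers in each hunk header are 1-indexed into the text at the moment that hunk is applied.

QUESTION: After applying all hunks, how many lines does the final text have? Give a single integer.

Hunk 1: at line 4 remove [rwddn] add [rjho,nzg] -> 9 lines: kxqg jfjk wleb ylcwh fms rjho nzg shfj suw
Hunk 2: at line 5 remove [rjho,nzg] add [eysf] -> 8 lines: kxqg jfjk wleb ylcwh fms eysf shfj suw
Hunk 3: at line 4 remove [fms,eysf,shfj] add [tqak,jkz] -> 7 lines: kxqg jfjk wleb ylcwh tqak jkz suw
Hunk 4: at line 2 remove [ylcwh,tqak] add [nmfkt,mqr] -> 7 lines: kxqg jfjk wleb nmfkt mqr jkz suw
Final line count: 7

Answer: 7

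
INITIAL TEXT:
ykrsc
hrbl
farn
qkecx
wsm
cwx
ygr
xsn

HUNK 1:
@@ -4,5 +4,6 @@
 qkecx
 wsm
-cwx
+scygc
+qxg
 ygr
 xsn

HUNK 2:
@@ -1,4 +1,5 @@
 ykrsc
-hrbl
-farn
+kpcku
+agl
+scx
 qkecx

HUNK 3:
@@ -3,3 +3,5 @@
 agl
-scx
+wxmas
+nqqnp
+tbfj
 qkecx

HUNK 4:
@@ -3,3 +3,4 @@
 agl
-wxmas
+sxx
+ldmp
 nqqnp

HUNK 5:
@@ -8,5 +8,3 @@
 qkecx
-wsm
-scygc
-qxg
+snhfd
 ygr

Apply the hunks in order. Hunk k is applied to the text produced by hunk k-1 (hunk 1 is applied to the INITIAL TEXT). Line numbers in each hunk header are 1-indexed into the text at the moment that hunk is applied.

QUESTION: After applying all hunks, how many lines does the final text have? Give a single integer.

Answer: 11

Derivation:
Hunk 1: at line 4 remove [cwx] add [scygc,qxg] -> 9 lines: ykrsc hrbl farn qkecx wsm scygc qxg ygr xsn
Hunk 2: at line 1 remove [hrbl,farn] add [kpcku,agl,scx] -> 10 lines: ykrsc kpcku agl scx qkecx wsm scygc qxg ygr xsn
Hunk 3: at line 3 remove [scx] add [wxmas,nqqnp,tbfj] -> 12 lines: ykrsc kpcku agl wxmas nqqnp tbfj qkecx wsm scygc qxg ygr xsn
Hunk 4: at line 3 remove [wxmas] add [sxx,ldmp] -> 13 lines: ykrsc kpcku agl sxx ldmp nqqnp tbfj qkecx wsm scygc qxg ygr xsn
Hunk 5: at line 8 remove [wsm,scygc,qxg] add [snhfd] -> 11 lines: ykrsc kpcku agl sxx ldmp nqqnp tbfj qkecx snhfd ygr xsn
Final line count: 11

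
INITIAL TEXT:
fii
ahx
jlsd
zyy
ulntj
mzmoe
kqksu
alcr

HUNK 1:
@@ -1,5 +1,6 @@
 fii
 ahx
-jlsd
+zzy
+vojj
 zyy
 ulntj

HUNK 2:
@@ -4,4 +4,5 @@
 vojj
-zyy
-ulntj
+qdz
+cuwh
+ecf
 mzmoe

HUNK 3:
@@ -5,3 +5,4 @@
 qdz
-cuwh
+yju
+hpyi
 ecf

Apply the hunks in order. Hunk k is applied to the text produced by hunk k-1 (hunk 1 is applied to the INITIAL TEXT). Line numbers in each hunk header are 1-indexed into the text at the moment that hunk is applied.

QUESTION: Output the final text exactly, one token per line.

Hunk 1: at line 1 remove [jlsd] add [zzy,vojj] -> 9 lines: fii ahx zzy vojj zyy ulntj mzmoe kqksu alcr
Hunk 2: at line 4 remove [zyy,ulntj] add [qdz,cuwh,ecf] -> 10 lines: fii ahx zzy vojj qdz cuwh ecf mzmoe kqksu alcr
Hunk 3: at line 5 remove [cuwh] add [yju,hpyi] -> 11 lines: fii ahx zzy vojj qdz yju hpyi ecf mzmoe kqksu alcr

Answer: fii
ahx
zzy
vojj
qdz
yju
hpyi
ecf
mzmoe
kqksu
alcr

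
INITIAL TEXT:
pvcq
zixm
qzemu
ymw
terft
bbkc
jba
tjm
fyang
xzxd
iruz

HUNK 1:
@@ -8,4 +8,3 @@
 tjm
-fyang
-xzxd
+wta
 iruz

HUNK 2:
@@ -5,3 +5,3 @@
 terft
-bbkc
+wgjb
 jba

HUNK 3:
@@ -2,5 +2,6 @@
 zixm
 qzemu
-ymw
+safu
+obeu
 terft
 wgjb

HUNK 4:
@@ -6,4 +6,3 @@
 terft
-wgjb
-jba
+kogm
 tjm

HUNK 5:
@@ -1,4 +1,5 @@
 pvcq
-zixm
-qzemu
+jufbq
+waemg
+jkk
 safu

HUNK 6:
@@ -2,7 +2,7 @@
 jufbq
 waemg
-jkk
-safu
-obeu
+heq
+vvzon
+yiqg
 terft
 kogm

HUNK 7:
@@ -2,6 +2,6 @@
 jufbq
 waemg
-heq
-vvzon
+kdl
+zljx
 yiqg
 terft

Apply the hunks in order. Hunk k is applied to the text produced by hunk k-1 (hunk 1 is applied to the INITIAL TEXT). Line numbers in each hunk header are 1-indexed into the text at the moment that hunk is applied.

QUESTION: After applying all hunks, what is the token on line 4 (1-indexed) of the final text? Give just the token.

Hunk 1: at line 8 remove [fyang,xzxd] add [wta] -> 10 lines: pvcq zixm qzemu ymw terft bbkc jba tjm wta iruz
Hunk 2: at line 5 remove [bbkc] add [wgjb] -> 10 lines: pvcq zixm qzemu ymw terft wgjb jba tjm wta iruz
Hunk 3: at line 2 remove [ymw] add [safu,obeu] -> 11 lines: pvcq zixm qzemu safu obeu terft wgjb jba tjm wta iruz
Hunk 4: at line 6 remove [wgjb,jba] add [kogm] -> 10 lines: pvcq zixm qzemu safu obeu terft kogm tjm wta iruz
Hunk 5: at line 1 remove [zixm,qzemu] add [jufbq,waemg,jkk] -> 11 lines: pvcq jufbq waemg jkk safu obeu terft kogm tjm wta iruz
Hunk 6: at line 2 remove [jkk,safu,obeu] add [heq,vvzon,yiqg] -> 11 lines: pvcq jufbq waemg heq vvzon yiqg terft kogm tjm wta iruz
Hunk 7: at line 2 remove [heq,vvzon] add [kdl,zljx] -> 11 lines: pvcq jufbq waemg kdl zljx yiqg terft kogm tjm wta iruz
Final line 4: kdl

Answer: kdl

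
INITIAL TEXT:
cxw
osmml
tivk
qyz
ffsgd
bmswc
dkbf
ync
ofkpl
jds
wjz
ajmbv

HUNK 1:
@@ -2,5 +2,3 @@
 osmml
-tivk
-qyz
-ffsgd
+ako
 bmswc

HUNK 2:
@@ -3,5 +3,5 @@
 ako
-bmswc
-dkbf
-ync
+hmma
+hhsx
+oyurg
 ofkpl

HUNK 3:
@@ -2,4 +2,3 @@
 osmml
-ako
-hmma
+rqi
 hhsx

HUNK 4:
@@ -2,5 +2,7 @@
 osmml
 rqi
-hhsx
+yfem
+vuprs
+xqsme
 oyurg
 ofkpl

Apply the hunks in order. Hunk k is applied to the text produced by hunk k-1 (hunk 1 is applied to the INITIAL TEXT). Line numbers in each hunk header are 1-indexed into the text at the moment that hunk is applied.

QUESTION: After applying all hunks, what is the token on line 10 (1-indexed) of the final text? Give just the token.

Answer: wjz

Derivation:
Hunk 1: at line 2 remove [tivk,qyz,ffsgd] add [ako] -> 10 lines: cxw osmml ako bmswc dkbf ync ofkpl jds wjz ajmbv
Hunk 2: at line 3 remove [bmswc,dkbf,ync] add [hmma,hhsx,oyurg] -> 10 lines: cxw osmml ako hmma hhsx oyurg ofkpl jds wjz ajmbv
Hunk 3: at line 2 remove [ako,hmma] add [rqi] -> 9 lines: cxw osmml rqi hhsx oyurg ofkpl jds wjz ajmbv
Hunk 4: at line 2 remove [hhsx] add [yfem,vuprs,xqsme] -> 11 lines: cxw osmml rqi yfem vuprs xqsme oyurg ofkpl jds wjz ajmbv
Final line 10: wjz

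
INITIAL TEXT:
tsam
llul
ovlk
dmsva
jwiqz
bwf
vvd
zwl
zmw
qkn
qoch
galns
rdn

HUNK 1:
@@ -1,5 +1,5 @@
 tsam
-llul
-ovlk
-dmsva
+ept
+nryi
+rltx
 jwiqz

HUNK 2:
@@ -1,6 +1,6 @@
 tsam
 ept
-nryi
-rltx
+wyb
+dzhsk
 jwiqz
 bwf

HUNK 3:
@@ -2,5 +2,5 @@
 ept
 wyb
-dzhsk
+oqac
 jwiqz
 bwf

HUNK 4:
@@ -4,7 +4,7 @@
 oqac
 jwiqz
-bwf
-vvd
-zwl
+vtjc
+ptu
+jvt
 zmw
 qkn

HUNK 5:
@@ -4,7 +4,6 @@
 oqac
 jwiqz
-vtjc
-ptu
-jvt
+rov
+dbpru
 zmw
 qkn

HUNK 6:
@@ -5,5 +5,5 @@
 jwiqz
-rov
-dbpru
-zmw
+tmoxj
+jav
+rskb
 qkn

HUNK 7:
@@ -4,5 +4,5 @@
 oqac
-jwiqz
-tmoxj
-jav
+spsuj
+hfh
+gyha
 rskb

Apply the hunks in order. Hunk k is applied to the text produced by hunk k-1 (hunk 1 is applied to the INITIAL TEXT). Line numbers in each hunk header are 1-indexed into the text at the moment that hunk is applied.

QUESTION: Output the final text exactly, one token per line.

Hunk 1: at line 1 remove [llul,ovlk,dmsva] add [ept,nryi,rltx] -> 13 lines: tsam ept nryi rltx jwiqz bwf vvd zwl zmw qkn qoch galns rdn
Hunk 2: at line 1 remove [nryi,rltx] add [wyb,dzhsk] -> 13 lines: tsam ept wyb dzhsk jwiqz bwf vvd zwl zmw qkn qoch galns rdn
Hunk 3: at line 2 remove [dzhsk] add [oqac] -> 13 lines: tsam ept wyb oqac jwiqz bwf vvd zwl zmw qkn qoch galns rdn
Hunk 4: at line 4 remove [bwf,vvd,zwl] add [vtjc,ptu,jvt] -> 13 lines: tsam ept wyb oqac jwiqz vtjc ptu jvt zmw qkn qoch galns rdn
Hunk 5: at line 4 remove [vtjc,ptu,jvt] add [rov,dbpru] -> 12 lines: tsam ept wyb oqac jwiqz rov dbpru zmw qkn qoch galns rdn
Hunk 6: at line 5 remove [rov,dbpru,zmw] add [tmoxj,jav,rskb] -> 12 lines: tsam ept wyb oqac jwiqz tmoxj jav rskb qkn qoch galns rdn
Hunk 7: at line 4 remove [jwiqz,tmoxj,jav] add [spsuj,hfh,gyha] -> 12 lines: tsam ept wyb oqac spsuj hfh gyha rskb qkn qoch galns rdn

Answer: tsam
ept
wyb
oqac
spsuj
hfh
gyha
rskb
qkn
qoch
galns
rdn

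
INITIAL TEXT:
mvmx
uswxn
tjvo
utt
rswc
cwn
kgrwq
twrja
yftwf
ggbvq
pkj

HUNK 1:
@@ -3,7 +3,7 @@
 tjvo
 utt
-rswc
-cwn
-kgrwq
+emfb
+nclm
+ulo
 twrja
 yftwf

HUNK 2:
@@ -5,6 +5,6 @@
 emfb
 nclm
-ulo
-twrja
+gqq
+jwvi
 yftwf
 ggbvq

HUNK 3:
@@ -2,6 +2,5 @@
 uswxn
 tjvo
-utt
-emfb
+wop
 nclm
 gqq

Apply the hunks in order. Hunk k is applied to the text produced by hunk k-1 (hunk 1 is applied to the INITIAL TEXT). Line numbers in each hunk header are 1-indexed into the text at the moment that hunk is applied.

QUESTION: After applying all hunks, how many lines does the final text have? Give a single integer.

Hunk 1: at line 3 remove [rswc,cwn,kgrwq] add [emfb,nclm,ulo] -> 11 lines: mvmx uswxn tjvo utt emfb nclm ulo twrja yftwf ggbvq pkj
Hunk 2: at line 5 remove [ulo,twrja] add [gqq,jwvi] -> 11 lines: mvmx uswxn tjvo utt emfb nclm gqq jwvi yftwf ggbvq pkj
Hunk 3: at line 2 remove [utt,emfb] add [wop] -> 10 lines: mvmx uswxn tjvo wop nclm gqq jwvi yftwf ggbvq pkj
Final line count: 10

Answer: 10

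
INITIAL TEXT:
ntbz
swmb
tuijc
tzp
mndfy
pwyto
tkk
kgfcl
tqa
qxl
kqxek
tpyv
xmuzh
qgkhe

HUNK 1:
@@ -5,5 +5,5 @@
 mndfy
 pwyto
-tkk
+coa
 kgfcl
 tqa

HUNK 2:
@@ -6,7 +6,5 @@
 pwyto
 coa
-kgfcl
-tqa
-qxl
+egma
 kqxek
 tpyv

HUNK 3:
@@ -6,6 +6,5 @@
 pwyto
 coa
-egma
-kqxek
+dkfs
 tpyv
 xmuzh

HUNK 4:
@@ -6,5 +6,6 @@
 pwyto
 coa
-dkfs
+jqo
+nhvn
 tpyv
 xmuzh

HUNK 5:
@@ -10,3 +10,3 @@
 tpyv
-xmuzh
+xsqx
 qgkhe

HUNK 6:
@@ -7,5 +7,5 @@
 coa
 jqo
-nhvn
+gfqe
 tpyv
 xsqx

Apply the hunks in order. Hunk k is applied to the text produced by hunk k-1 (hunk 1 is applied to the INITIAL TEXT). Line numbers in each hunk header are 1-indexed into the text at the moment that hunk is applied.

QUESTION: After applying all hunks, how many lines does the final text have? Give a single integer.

Hunk 1: at line 5 remove [tkk] add [coa] -> 14 lines: ntbz swmb tuijc tzp mndfy pwyto coa kgfcl tqa qxl kqxek tpyv xmuzh qgkhe
Hunk 2: at line 6 remove [kgfcl,tqa,qxl] add [egma] -> 12 lines: ntbz swmb tuijc tzp mndfy pwyto coa egma kqxek tpyv xmuzh qgkhe
Hunk 3: at line 6 remove [egma,kqxek] add [dkfs] -> 11 lines: ntbz swmb tuijc tzp mndfy pwyto coa dkfs tpyv xmuzh qgkhe
Hunk 4: at line 6 remove [dkfs] add [jqo,nhvn] -> 12 lines: ntbz swmb tuijc tzp mndfy pwyto coa jqo nhvn tpyv xmuzh qgkhe
Hunk 5: at line 10 remove [xmuzh] add [xsqx] -> 12 lines: ntbz swmb tuijc tzp mndfy pwyto coa jqo nhvn tpyv xsqx qgkhe
Hunk 6: at line 7 remove [nhvn] add [gfqe] -> 12 lines: ntbz swmb tuijc tzp mndfy pwyto coa jqo gfqe tpyv xsqx qgkhe
Final line count: 12

Answer: 12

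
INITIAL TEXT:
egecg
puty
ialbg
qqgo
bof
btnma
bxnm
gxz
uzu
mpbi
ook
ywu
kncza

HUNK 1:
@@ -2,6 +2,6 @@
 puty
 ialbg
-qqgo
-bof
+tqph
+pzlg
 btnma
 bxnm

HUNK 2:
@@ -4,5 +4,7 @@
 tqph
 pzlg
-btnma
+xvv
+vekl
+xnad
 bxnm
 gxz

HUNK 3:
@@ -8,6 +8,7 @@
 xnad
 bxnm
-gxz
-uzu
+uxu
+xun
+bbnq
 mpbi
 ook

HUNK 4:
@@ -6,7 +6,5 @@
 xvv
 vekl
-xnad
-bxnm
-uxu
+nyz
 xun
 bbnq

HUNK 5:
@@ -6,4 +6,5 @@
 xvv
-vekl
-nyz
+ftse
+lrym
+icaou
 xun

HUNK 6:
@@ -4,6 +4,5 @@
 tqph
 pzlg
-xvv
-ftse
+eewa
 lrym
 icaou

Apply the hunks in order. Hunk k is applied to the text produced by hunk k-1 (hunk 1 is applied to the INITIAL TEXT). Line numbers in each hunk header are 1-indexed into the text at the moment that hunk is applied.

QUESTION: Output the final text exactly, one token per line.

Answer: egecg
puty
ialbg
tqph
pzlg
eewa
lrym
icaou
xun
bbnq
mpbi
ook
ywu
kncza

Derivation:
Hunk 1: at line 2 remove [qqgo,bof] add [tqph,pzlg] -> 13 lines: egecg puty ialbg tqph pzlg btnma bxnm gxz uzu mpbi ook ywu kncza
Hunk 2: at line 4 remove [btnma] add [xvv,vekl,xnad] -> 15 lines: egecg puty ialbg tqph pzlg xvv vekl xnad bxnm gxz uzu mpbi ook ywu kncza
Hunk 3: at line 8 remove [gxz,uzu] add [uxu,xun,bbnq] -> 16 lines: egecg puty ialbg tqph pzlg xvv vekl xnad bxnm uxu xun bbnq mpbi ook ywu kncza
Hunk 4: at line 6 remove [xnad,bxnm,uxu] add [nyz] -> 14 lines: egecg puty ialbg tqph pzlg xvv vekl nyz xun bbnq mpbi ook ywu kncza
Hunk 5: at line 6 remove [vekl,nyz] add [ftse,lrym,icaou] -> 15 lines: egecg puty ialbg tqph pzlg xvv ftse lrym icaou xun bbnq mpbi ook ywu kncza
Hunk 6: at line 4 remove [xvv,ftse] add [eewa] -> 14 lines: egecg puty ialbg tqph pzlg eewa lrym icaou xun bbnq mpbi ook ywu kncza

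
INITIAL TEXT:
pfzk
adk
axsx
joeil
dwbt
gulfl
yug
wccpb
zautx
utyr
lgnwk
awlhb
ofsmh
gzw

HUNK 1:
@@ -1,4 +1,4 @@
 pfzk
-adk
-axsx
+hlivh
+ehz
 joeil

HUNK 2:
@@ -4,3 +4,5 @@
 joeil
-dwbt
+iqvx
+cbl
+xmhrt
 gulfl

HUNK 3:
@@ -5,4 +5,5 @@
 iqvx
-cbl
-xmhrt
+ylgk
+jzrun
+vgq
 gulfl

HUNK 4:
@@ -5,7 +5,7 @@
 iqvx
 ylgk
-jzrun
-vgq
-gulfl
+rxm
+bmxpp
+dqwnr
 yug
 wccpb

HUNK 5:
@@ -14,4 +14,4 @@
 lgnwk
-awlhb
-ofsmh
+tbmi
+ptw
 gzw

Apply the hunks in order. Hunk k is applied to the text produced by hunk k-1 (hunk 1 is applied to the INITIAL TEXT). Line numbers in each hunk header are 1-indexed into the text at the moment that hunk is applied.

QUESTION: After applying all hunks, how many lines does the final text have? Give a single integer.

Hunk 1: at line 1 remove [adk,axsx] add [hlivh,ehz] -> 14 lines: pfzk hlivh ehz joeil dwbt gulfl yug wccpb zautx utyr lgnwk awlhb ofsmh gzw
Hunk 2: at line 4 remove [dwbt] add [iqvx,cbl,xmhrt] -> 16 lines: pfzk hlivh ehz joeil iqvx cbl xmhrt gulfl yug wccpb zautx utyr lgnwk awlhb ofsmh gzw
Hunk 3: at line 5 remove [cbl,xmhrt] add [ylgk,jzrun,vgq] -> 17 lines: pfzk hlivh ehz joeil iqvx ylgk jzrun vgq gulfl yug wccpb zautx utyr lgnwk awlhb ofsmh gzw
Hunk 4: at line 5 remove [jzrun,vgq,gulfl] add [rxm,bmxpp,dqwnr] -> 17 lines: pfzk hlivh ehz joeil iqvx ylgk rxm bmxpp dqwnr yug wccpb zautx utyr lgnwk awlhb ofsmh gzw
Hunk 5: at line 14 remove [awlhb,ofsmh] add [tbmi,ptw] -> 17 lines: pfzk hlivh ehz joeil iqvx ylgk rxm bmxpp dqwnr yug wccpb zautx utyr lgnwk tbmi ptw gzw
Final line count: 17

Answer: 17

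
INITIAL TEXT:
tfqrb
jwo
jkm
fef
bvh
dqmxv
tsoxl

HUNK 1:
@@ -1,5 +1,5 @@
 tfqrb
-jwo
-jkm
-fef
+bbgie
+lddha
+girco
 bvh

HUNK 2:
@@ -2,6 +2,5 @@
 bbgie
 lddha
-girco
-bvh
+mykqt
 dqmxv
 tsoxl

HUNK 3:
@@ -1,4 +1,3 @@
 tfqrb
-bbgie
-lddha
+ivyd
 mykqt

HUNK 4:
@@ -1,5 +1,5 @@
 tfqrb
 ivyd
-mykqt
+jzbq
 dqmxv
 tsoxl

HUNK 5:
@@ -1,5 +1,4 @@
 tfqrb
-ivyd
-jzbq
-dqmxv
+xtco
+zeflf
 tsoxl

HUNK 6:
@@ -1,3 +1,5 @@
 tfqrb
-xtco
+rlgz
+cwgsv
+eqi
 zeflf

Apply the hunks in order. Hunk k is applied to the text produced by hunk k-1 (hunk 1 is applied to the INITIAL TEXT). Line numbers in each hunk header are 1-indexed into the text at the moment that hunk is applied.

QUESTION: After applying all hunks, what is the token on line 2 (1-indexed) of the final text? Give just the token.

Answer: rlgz

Derivation:
Hunk 1: at line 1 remove [jwo,jkm,fef] add [bbgie,lddha,girco] -> 7 lines: tfqrb bbgie lddha girco bvh dqmxv tsoxl
Hunk 2: at line 2 remove [girco,bvh] add [mykqt] -> 6 lines: tfqrb bbgie lddha mykqt dqmxv tsoxl
Hunk 3: at line 1 remove [bbgie,lddha] add [ivyd] -> 5 lines: tfqrb ivyd mykqt dqmxv tsoxl
Hunk 4: at line 1 remove [mykqt] add [jzbq] -> 5 lines: tfqrb ivyd jzbq dqmxv tsoxl
Hunk 5: at line 1 remove [ivyd,jzbq,dqmxv] add [xtco,zeflf] -> 4 lines: tfqrb xtco zeflf tsoxl
Hunk 6: at line 1 remove [xtco] add [rlgz,cwgsv,eqi] -> 6 lines: tfqrb rlgz cwgsv eqi zeflf tsoxl
Final line 2: rlgz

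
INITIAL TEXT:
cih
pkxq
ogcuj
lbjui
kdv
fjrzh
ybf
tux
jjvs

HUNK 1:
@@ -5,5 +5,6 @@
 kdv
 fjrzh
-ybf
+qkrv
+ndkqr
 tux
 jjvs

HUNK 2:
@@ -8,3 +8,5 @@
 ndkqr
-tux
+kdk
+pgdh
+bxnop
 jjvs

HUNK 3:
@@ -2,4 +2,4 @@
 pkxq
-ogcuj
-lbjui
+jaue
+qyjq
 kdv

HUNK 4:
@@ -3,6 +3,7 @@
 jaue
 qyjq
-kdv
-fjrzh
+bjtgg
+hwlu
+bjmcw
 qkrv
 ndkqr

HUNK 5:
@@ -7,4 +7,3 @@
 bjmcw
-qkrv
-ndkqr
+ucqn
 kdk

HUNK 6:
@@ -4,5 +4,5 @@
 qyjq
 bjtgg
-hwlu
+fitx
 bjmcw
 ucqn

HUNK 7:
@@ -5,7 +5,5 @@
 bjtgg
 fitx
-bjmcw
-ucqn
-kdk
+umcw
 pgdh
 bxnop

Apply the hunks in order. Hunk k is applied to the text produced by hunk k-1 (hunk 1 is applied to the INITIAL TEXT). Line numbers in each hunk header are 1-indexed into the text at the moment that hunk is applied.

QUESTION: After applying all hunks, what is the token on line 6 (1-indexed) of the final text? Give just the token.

Answer: fitx

Derivation:
Hunk 1: at line 5 remove [ybf] add [qkrv,ndkqr] -> 10 lines: cih pkxq ogcuj lbjui kdv fjrzh qkrv ndkqr tux jjvs
Hunk 2: at line 8 remove [tux] add [kdk,pgdh,bxnop] -> 12 lines: cih pkxq ogcuj lbjui kdv fjrzh qkrv ndkqr kdk pgdh bxnop jjvs
Hunk 3: at line 2 remove [ogcuj,lbjui] add [jaue,qyjq] -> 12 lines: cih pkxq jaue qyjq kdv fjrzh qkrv ndkqr kdk pgdh bxnop jjvs
Hunk 4: at line 3 remove [kdv,fjrzh] add [bjtgg,hwlu,bjmcw] -> 13 lines: cih pkxq jaue qyjq bjtgg hwlu bjmcw qkrv ndkqr kdk pgdh bxnop jjvs
Hunk 5: at line 7 remove [qkrv,ndkqr] add [ucqn] -> 12 lines: cih pkxq jaue qyjq bjtgg hwlu bjmcw ucqn kdk pgdh bxnop jjvs
Hunk 6: at line 4 remove [hwlu] add [fitx] -> 12 lines: cih pkxq jaue qyjq bjtgg fitx bjmcw ucqn kdk pgdh bxnop jjvs
Hunk 7: at line 5 remove [bjmcw,ucqn,kdk] add [umcw] -> 10 lines: cih pkxq jaue qyjq bjtgg fitx umcw pgdh bxnop jjvs
Final line 6: fitx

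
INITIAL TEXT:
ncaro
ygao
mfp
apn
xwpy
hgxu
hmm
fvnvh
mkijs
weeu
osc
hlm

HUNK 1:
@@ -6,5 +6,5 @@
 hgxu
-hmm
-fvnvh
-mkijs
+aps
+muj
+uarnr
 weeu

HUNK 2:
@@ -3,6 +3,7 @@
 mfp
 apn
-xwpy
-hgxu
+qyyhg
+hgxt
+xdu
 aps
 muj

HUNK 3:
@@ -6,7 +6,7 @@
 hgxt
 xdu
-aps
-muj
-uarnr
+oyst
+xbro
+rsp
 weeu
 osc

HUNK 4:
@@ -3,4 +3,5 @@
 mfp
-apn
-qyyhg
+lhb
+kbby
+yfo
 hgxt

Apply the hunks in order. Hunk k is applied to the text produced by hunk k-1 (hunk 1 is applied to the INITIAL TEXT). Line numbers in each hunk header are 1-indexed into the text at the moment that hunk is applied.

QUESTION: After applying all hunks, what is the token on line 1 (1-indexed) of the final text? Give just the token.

Answer: ncaro

Derivation:
Hunk 1: at line 6 remove [hmm,fvnvh,mkijs] add [aps,muj,uarnr] -> 12 lines: ncaro ygao mfp apn xwpy hgxu aps muj uarnr weeu osc hlm
Hunk 2: at line 3 remove [xwpy,hgxu] add [qyyhg,hgxt,xdu] -> 13 lines: ncaro ygao mfp apn qyyhg hgxt xdu aps muj uarnr weeu osc hlm
Hunk 3: at line 6 remove [aps,muj,uarnr] add [oyst,xbro,rsp] -> 13 lines: ncaro ygao mfp apn qyyhg hgxt xdu oyst xbro rsp weeu osc hlm
Hunk 4: at line 3 remove [apn,qyyhg] add [lhb,kbby,yfo] -> 14 lines: ncaro ygao mfp lhb kbby yfo hgxt xdu oyst xbro rsp weeu osc hlm
Final line 1: ncaro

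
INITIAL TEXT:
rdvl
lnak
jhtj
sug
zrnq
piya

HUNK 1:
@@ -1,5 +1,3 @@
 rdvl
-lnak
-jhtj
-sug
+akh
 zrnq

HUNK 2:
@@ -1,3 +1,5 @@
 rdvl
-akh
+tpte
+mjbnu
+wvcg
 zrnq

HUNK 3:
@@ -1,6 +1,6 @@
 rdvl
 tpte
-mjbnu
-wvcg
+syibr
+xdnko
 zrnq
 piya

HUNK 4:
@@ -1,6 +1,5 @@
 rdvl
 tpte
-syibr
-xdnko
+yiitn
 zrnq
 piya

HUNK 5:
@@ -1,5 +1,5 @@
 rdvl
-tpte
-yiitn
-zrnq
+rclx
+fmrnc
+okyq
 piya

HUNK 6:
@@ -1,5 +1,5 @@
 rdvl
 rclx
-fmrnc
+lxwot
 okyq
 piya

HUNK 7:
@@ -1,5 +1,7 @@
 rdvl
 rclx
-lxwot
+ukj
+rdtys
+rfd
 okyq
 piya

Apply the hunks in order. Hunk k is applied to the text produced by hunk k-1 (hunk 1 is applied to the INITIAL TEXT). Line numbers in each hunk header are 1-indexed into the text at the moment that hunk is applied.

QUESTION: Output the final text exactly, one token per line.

Answer: rdvl
rclx
ukj
rdtys
rfd
okyq
piya

Derivation:
Hunk 1: at line 1 remove [lnak,jhtj,sug] add [akh] -> 4 lines: rdvl akh zrnq piya
Hunk 2: at line 1 remove [akh] add [tpte,mjbnu,wvcg] -> 6 lines: rdvl tpte mjbnu wvcg zrnq piya
Hunk 3: at line 1 remove [mjbnu,wvcg] add [syibr,xdnko] -> 6 lines: rdvl tpte syibr xdnko zrnq piya
Hunk 4: at line 1 remove [syibr,xdnko] add [yiitn] -> 5 lines: rdvl tpte yiitn zrnq piya
Hunk 5: at line 1 remove [tpte,yiitn,zrnq] add [rclx,fmrnc,okyq] -> 5 lines: rdvl rclx fmrnc okyq piya
Hunk 6: at line 1 remove [fmrnc] add [lxwot] -> 5 lines: rdvl rclx lxwot okyq piya
Hunk 7: at line 1 remove [lxwot] add [ukj,rdtys,rfd] -> 7 lines: rdvl rclx ukj rdtys rfd okyq piya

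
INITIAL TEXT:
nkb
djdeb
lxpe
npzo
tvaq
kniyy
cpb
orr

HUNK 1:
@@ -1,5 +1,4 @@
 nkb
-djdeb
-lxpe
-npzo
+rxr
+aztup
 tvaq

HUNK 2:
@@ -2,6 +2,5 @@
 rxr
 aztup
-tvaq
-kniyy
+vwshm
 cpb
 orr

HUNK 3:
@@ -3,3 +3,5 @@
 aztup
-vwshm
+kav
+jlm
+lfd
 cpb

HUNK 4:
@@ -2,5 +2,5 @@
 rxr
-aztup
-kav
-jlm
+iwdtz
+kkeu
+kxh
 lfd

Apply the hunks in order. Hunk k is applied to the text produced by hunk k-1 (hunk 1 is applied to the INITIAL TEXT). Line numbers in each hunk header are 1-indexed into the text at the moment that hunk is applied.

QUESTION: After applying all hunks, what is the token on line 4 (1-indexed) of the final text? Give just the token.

Answer: kkeu

Derivation:
Hunk 1: at line 1 remove [djdeb,lxpe,npzo] add [rxr,aztup] -> 7 lines: nkb rxr aztup tvaq kniyy cpb orr
Hunk 2: at line 2 remove [tvaq,kniyy] add [vwshm] -> 6 lines: nkb rxr aztup vwshm cpb orr
Hunk 3: at line 3 remove [vwshm] add [kav,jlm,lfd] -> 8 lines: nkb rxr aztup kav jlm lfd cpb orr
Hunk 4: at line 2 remove [aztup,kav,jlm] add [iwdtz,kkeu,kxh] -> 8 lines: nkb rxr iwdtz kkeu kxh lfd cpb orr
Final line 4: kkeu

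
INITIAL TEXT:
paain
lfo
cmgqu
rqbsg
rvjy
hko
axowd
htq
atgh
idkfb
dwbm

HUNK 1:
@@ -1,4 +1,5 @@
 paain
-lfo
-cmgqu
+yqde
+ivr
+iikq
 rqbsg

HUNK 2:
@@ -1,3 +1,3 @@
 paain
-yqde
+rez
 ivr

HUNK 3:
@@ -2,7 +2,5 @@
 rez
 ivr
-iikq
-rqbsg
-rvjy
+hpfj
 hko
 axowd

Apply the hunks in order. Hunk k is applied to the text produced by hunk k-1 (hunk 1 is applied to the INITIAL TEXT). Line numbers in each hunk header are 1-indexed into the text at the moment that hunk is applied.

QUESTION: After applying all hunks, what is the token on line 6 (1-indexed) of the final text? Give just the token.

Hunk 1: at line 1 remove [lfo,cmgqu] add [yqde,ivr,iikq] -> 12 lines: paain yqde ivr iikq rqbsg rvjy hko axowd htq atgh idkfb dwbm
Hunk 2: at line 1 remove [yqde] add [rez] -> 12 lines: paain rez ivr iikq rqbsg rvjy hko axowd htq atgh idkfb dwbm
Hunk 3: at line 2 remove [iikq,rqbsg,rvjy] add [hpfj] -> 10 lines: paain rez ivr hpfj hko axowd htq atgh idkfb dwbm
Final line 6: axowd

Answer: axowd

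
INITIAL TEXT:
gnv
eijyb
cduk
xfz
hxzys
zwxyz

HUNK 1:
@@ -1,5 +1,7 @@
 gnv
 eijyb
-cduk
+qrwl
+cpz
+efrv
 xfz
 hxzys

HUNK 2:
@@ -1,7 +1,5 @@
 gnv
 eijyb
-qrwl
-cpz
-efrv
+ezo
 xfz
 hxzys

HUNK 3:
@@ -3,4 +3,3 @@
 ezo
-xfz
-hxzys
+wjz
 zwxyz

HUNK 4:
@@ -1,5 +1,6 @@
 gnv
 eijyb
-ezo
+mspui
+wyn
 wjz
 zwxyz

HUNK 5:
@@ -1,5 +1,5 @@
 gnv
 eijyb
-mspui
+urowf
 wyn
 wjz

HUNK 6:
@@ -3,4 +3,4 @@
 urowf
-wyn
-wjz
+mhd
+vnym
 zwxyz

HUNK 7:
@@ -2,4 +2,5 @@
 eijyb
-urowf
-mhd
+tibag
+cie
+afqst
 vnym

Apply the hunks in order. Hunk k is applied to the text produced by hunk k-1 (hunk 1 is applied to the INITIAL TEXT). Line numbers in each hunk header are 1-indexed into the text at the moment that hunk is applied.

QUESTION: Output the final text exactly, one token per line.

Answer: gnv
eijyb
tibag
cie
afqst
vnym
zwxyz

Derivation:
Hunk 1: at line 1 remove [cduk] add [qrwl,cpz,efrv] -> 8 lines: gnv eijyb qrwl cpz efrv xfz hxzys zwxyz
Hunk 2: at line 1 remove [qrwl,cpz,efrv] add [ezo] -> 6 lines: gnv eijyb ezo xfz hxzys zwxyz
Hunk 3: at line 3 remove [xfz,hxzys] add [wjz] -> 5 lines: gnv eijyb ezo wjz zwxyz
Hunk 4: at line 1 remove [ezo] add [mspui,wyn] -> 6 lines: gnv eijyb mspui wyn wjz zwxyz
Hunk 5: at line 1 remove [mspui] add [urowf] -> 6 lines: gnv eijyb urowf wyn wjz zwxyz
Hunk 6: at line 3 remove [wyn,wjz] add [mhd,vnym] -> 6 lines: gnv eijyb urowf mhd vnym zwxyz
Hunk 7: at line 2 remove [urowf,mhd] add [tibag,cie,afqst] -> 7 lines: gnv eijyb tibag cie afqst vnym zwxyz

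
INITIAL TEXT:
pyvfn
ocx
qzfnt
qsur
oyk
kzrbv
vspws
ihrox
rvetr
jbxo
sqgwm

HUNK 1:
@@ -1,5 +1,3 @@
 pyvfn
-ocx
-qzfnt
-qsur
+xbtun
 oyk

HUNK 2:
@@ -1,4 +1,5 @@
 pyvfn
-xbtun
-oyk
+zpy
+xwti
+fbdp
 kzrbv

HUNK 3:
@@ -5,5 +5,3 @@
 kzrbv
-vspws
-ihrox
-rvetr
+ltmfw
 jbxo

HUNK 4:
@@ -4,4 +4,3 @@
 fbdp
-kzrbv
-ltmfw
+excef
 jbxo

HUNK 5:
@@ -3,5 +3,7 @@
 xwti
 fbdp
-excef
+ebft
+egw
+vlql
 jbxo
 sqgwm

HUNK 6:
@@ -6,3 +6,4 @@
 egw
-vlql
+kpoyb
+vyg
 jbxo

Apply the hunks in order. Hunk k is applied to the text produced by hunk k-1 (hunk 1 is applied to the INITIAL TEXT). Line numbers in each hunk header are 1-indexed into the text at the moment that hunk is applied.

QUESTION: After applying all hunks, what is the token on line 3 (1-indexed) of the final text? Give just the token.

Answer: xwti

Derivation:
Hunk 1: at line 1 remove [ocx,qzfnt,qsur] add [xbtun] -> 9 lines: pyvfn xbtun oyk kzrbv vspws ihrox rvetr jbxo sqgwm
Hunk 2: at line 1 remove [xbtun,oyk] add [zpy,xwti,fbdp] -> 10 lines: pyvfn zpy xwti fbdp kzrbv vspws ihrox rvetr jbxo sqgwm
Hunk 3: at line 5 remove [vspws,ihrox,rvetr] add [ltmfw] -> 8 lines: pyvfn zpy xwti fbdp kzrbv ltmfw jbxo sqgwm
Hunk 4: at line 4 remove [kzrbv,ltmfw] add [excef] -> 7 lines: pyvfn zpy xwti fbdp excef jbxo sqgwm
Hunk 5: at line 3 remove [excef] add [ebft,egw,vlql] -> 9 lines: pyvfn zpy xwti fbdp ebft egw vlql jbxo sqgwm
Hunk 6: at line 6 remove [vlql] add [kpoyb,vyg] -> 10 lines: pyvfn zpy xwti fbdp ebft egw kpoyb vyg jbxo sqgwm
Final line 3: xwti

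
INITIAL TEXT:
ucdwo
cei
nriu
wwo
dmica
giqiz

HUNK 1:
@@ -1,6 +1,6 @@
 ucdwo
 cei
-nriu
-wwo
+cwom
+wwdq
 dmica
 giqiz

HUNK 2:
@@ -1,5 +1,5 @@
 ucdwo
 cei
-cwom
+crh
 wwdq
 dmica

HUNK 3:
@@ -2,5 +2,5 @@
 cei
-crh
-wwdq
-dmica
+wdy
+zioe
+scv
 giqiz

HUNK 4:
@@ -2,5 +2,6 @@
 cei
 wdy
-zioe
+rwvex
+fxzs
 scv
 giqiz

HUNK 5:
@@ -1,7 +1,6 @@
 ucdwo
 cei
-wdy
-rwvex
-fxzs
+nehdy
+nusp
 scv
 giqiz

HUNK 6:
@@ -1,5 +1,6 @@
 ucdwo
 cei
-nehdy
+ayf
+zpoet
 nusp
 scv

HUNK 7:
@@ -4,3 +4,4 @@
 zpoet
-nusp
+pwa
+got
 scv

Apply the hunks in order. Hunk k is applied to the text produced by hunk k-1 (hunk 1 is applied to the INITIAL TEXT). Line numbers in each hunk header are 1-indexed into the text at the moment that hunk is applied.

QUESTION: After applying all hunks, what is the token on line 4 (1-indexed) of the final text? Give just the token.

Hunk 1: at line 1 remove [nriu,wwo] add [cwom,wwdq] -> 6 lines: ucdwo cei cwom wwdq dmica giqiz
Hunk 2: at line 1 remove [cwom] add [crh] -> 6 lines: ucdwo cei crh wwdq dmica giqiz
Hunk 3: at line 2 remove [crh,wwdq,dmica] add [wdy,zioe,scv] -> 6 lines: ucdwo cei wdy zioe scv giqiz
Hunk 4: at line 2 remove [zioe] add [rwvex,fxzs] -> 7 lines: ucdwo cei wdy rwvex fxzs scv giqiz
Hunk 5: at line 1 remove [wdy,rwvex,fxzs] add [nehdy,nusp] -> 6 lines: ucdwo cei nehdy nusp scv giqiz
Hunk 6: at line 1 remove [nehdy] add [ayf,zpoet] -> 7 lines: ucdwo cei ayf zpoet nusp scv giqiz
Hunk 7: at line 4 remove [nusp] add [pwa,got] -> 8 lines: ucdwo cei ayf zpoet pwa got scv giqiz
Final line 4: zpoet

Answer: zpoet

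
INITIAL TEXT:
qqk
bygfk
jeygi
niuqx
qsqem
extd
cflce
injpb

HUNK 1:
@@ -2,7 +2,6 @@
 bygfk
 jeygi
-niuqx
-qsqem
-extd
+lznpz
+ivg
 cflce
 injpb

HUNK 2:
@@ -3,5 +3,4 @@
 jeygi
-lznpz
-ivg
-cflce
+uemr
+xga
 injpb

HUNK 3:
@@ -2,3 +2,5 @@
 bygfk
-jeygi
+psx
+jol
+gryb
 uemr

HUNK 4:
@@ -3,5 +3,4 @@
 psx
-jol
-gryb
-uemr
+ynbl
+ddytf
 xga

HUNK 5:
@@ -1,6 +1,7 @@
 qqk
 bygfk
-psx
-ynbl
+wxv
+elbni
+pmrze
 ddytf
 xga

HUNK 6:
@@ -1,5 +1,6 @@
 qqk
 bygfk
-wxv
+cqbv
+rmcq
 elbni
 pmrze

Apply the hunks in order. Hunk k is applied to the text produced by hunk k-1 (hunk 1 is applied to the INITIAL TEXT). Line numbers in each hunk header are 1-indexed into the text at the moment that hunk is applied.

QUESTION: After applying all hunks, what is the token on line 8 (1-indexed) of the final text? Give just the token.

Hunk 1: at line 2 remove [niuqx,qsqem,extd] add [lznpz,ivg] -> 7 lines: qqk bygfk jeygi lznpz ivg cflce injpb
Hunk 2: at line 3 remove [lznpz,ivg,cflce] add [uemr,xga] -> 6 lines: qqk bygfk jeygi uemr xga injpb
Hunk 3: at line 2 remove [jeygi] add [psx,jol,gryb] -> 8 lines: qqk bygfk psx jol gryb uemr xga injpb
Hunk 4: at line 3 remove [jol,gryb,uemr] add [ynbl,ddytf] -> 7 lines: qqk bygfk psx ynbl ddytf xga injpb
Hunk 5: at line 1 remove [psx,ynbl] add [wxv,elbni,pmrze] -> 8 lines: qqk bygfk wxv elbni pmrze ddytf xga injpb
Hunk 6: at line 1 remove [wxv] add [cqbv,rmcq] -> 9 lines: qqk bygfk cqbv rmcq elbni pmrze ddytf xga injpb
Final line 8: xga

Answer: xga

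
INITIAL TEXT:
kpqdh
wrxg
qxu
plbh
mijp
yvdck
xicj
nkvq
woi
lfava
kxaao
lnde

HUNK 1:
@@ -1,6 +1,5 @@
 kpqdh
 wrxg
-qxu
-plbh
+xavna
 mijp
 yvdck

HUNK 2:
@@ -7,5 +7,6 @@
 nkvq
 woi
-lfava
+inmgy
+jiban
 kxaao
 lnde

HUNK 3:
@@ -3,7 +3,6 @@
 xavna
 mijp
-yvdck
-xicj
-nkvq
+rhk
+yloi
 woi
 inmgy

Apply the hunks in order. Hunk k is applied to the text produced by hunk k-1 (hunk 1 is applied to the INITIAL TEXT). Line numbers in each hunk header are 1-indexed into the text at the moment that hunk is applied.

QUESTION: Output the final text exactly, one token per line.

Answer: kpqdh
wrxg
xavna
mijp
rhk
yloi
woi
inmgy
jiban
kxaao
lnde

Derivation:
Hunk 1: at line 1 remove [qxu,plbh] add [xavna] -> 11 lines: kpqdh wrxg xavna mijp yvdck xicj nkvq woi lfava kxaao lnde
Hunk 2: at line 7 remove [lfava] add [inmgy,jiban] -> 12 lines: kpqdh wrxg xavna mijp yvdck xicj nkvq woi inmgy jiban kxaao lnde
Hunk 3: at line 3 remove [yvdck,xicj,nkvq] add [rhk,yloi] -> 11 lines: kpqdh wrxg xavna mijp rhk yloi woi inmgy jiban kxaao lnde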